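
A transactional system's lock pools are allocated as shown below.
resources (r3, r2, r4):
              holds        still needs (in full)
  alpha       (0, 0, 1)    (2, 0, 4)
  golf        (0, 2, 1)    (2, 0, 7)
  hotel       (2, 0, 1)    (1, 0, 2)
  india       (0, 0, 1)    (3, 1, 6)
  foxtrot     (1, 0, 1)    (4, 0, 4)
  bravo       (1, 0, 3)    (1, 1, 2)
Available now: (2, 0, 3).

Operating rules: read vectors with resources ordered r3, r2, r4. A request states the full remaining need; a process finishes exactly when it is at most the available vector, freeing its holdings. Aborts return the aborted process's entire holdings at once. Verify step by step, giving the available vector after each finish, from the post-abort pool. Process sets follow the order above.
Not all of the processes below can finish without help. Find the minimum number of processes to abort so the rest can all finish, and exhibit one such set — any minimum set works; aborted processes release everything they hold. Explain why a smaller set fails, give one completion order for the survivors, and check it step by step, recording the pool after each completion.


Minimum abort set: india.
Key observation: the deadlocked golf becomes finishable only because india released (0, 0, 1); it completes at step 4 below.
No smaller set exists: with zero aborts the deadlock remains.
Survivors finish in the order: alpha, hotel, foxtrot, golf, bravo. Walking it through (pool after the aborts first):
  pool = (2, 0, 4)
  alpha: need (2, 0, 4) fits (2, 0, 4); releases (0, 0, 1), pool now (2, 0, 5)
  hotel: need (1, 0, 2) fits (2, 0, 5); releases (2, 0, 1), pool now (4, 0, 6)
  foxtrot: need (4, 0, 4) fits (4, 0, 6); releases (1, 0, 1), pool now (5, 0, 7)
  golf: need (2, 0, 7) fits (5, 0, 7); releases (0, 2, 1), pool now (5, 2, 8)
  bravo: need (1, 1, 2) fits (5, 2, 8); releases (1, 0, 3), pool now (6, 2, 11)


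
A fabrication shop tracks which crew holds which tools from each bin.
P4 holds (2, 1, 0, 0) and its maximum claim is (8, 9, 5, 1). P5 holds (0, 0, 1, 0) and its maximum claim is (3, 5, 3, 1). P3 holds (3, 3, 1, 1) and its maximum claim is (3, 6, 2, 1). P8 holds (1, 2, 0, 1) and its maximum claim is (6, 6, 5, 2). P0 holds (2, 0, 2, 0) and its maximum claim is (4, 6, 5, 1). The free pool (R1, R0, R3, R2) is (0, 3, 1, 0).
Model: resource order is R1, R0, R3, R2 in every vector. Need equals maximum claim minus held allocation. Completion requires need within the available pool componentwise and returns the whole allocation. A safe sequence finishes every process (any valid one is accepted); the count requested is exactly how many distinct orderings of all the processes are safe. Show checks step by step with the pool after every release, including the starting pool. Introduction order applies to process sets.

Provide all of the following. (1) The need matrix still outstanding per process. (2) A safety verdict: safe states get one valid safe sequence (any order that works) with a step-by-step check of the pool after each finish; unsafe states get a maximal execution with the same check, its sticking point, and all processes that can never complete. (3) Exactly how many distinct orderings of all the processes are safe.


(1) Remaining need (order R1, R0, R3, R2):
  P4: (6, 8, 5, 1)
  P5: (3, 5, 2, 1)
  P3: (0, 3, 1, 0)
  P8: (5, 4, 5, 1)
  P0: (2, 6, 3, 1)
(2) The state is SAFE; one workable sequence: P3, P5, P0, P8, P4.
Key observation: the order's first zero-slack moment is P3 ((0, 3, 1, 0) needed, (0, 3, 1, 0) free — a requested resource with nothing to spare).
Step-by-step check:
  pool = (0, 3, 1, 0)
  P3 needs (0, 3, 1, 0) <= (0, 3, 1, 0) -> finishes; pool += (3, 3, 1, 1) = (3, 6, 2, 1)
  P5 needs (3, 5, 2, 1) <= (3, 6, 2, 1) -> finishes; pool += (0, 0, 1, 0) = (3, 6, 3, 1)
  P0 needs (2, 6, 3, 1) <= (3, 6, 3, 1) -> finishes; pool += (2, 0, 2, 0) = (5, 6, 5, 1)
  P8 needs (5, 4, 5, 1) <= (5, 6, 5, 1) -> finishes; pool += (1, 2, 0, 1) = (6, 8, 5, 2)
  P4 needs (6, 8, 5, 1) <= (6, 8, 5, 2) -> finishes; pool += (2, 1, 0, 0) = (8, 9, 5, 2)
(3) Precisely 1 of the possible complete orderings is a safe sequence.


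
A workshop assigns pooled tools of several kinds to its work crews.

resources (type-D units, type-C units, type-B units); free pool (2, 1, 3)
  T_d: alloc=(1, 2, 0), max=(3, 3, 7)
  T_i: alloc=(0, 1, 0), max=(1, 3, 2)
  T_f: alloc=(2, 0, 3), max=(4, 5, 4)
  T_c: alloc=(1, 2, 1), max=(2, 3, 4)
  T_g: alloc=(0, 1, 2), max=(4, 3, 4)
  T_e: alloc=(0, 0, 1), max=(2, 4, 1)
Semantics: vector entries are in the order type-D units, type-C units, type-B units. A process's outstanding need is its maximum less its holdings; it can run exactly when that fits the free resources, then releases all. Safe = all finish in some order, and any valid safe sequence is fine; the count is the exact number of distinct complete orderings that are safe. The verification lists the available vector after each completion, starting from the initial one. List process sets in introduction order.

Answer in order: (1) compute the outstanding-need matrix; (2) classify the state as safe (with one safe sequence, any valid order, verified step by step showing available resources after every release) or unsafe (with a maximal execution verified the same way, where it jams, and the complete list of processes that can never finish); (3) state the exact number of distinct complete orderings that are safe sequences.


(1) Remaining need (order type-D units, type-C units, type-B units):
  T_d: (2, 1, 7)
  T_i: (1, 2, 2)
  T_f: (2, 5, 1)
  T_c: (1, 1, 3)
  T_g: (4, 2, 2)
  T_e: (2, 4, 0)
(2) The state is UNSAFE.
Key observation: after T_c, T_i, T_e the pool peaks at (3, 4, 5), and each blocked process is short somewhere: T_d on type-B units; T_f on type-C units; T_g on type-D units.
Going as far as possible: T_c, T_i, T_e; after that, nothing fits. Verifying each step:
  pool = (2, 1, 3)
  T_c: need (1, 1, 3) fits (2, 1, 3); releases (1, 2, 1), pool now (3, 3, 4)
  T_i: need (1, 2, 2) fits (3, 3, 4); releases (0, 1, 0), pool now (3, 4, 4)
  T_e: need (2, 4, 0) fits (3, 4, 4); releases (0, 0, 1), pool now (3, 4, 5)
  T_d cannot run: need (2, 1, 7) vs free (3, 4, 5) (insufficient type-B units)
  T_f cannot run: need (2, 5, 1) vs free (3, 4, 5) (insufficient type-C units)
  T_g cannot run: need (4, 2, 2) vs free (3, 4, 5) (insufficient type-D units)
Processes that can never finish: T_d, T_f and T_g.
(3) The exact count: 0 of the possible complete orderings are safe sequences.


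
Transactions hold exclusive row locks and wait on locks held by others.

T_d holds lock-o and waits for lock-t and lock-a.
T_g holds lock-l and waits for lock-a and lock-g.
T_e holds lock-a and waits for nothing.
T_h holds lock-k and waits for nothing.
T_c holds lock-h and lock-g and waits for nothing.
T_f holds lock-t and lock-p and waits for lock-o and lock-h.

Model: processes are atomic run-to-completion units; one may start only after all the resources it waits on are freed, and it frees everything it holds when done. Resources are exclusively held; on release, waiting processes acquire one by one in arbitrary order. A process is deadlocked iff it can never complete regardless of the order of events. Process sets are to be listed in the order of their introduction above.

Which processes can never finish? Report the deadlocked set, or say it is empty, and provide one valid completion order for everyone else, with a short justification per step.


Deadlocked set: T_d and T_f.
Key observation: the cycle T_d -> T_f -> T_d can never break — each member waits on the next; no other process is dragged down with it.
A valid finishing order for the others: T_c, T_e, T_h, T_g.
Step-by-step check:
  T_c waits on nothing -> runs at once and releases lock-h and lock-g
  T_e waits on nothing -> runs at once and releases lock-a
  T_h waits on nothing -> runs at once and releases lock-k
  T_g waits on lock-a and lock-g — all released -> runs and releases lock-l


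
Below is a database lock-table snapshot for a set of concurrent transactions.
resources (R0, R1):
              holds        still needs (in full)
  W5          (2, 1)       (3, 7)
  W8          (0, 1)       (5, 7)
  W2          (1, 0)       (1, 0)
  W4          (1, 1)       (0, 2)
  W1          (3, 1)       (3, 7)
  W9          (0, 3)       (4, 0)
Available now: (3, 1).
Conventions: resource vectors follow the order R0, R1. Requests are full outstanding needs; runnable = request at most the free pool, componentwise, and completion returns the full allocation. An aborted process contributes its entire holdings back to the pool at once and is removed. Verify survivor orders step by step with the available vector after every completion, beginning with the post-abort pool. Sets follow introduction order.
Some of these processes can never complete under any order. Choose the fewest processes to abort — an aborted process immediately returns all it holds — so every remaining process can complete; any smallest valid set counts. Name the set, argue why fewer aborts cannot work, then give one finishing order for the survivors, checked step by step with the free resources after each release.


Abort W5 and W1.
Key observation: before aborting W5 and W1, W8 was permanently blocked — no order could ever run it; afterwards it completes at step 4.
No one abort is enough; case by case: W5 alone leaves W8 blocked (short on R1); W8 alone leaves W5 blocked (short on R1); W2 alone leaves W5 blocked (short on R1); W4 alone leaves W5 blocked (short on R1); W1 alone leaves W5 blocked (short on R1); W9 alone leaves W5 blocked (short on R1).
One survivor order: W9, W2, W4, W8. Walking it through (post-abort pool first):
  pool = (8, 3)
  W9 needs (4, 0) <= (8, 3) -> finishes; pool += (0, 3) = (8, 6)
  W2 needs (1, 0) <= (8, 6) -> finishes; pool += (1, 0) = (9, 6)
  W4 needs (0, 2) <= (9, 6) -> finishes; pool += (1, 1) = (10, 7)
  W8 needs (5, 7) <= (10, 7) -> finishes; pool += (0, 1) = (10, 8)


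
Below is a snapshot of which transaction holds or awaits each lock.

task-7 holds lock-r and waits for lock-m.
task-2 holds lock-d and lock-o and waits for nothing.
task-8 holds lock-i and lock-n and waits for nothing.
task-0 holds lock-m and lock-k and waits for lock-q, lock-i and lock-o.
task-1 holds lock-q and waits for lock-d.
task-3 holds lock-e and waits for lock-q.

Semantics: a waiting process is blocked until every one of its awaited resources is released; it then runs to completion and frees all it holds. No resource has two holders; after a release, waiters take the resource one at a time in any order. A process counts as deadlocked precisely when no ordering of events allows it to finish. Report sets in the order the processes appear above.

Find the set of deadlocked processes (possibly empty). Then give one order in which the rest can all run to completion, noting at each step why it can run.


No process is deadlocked.
Key observation: the wait graph is acyclic; completion cascades from the unblocked processes through everyone else.
The rest can finish in the order task-8, task-2, task-1, task-3, task-0, task-7.
Walking it through:
  run task-8 (it waits on nothing); releases lock-i and lock-n
  run task-2 (it waits on nothing); releases lock-d and lock-o
  run task-1 (all its waits — lock-d — are resolved); releases lock-q
  run task-3 (all its waits — lock-q — are resolved); releases lock-e
  run task-0 (all its waits — lock-q, lock-i and lock-o — are resolved); releases lock-m and lock-k
  run task-7 (all its waits — lock-m — are resolved); releases lock-r


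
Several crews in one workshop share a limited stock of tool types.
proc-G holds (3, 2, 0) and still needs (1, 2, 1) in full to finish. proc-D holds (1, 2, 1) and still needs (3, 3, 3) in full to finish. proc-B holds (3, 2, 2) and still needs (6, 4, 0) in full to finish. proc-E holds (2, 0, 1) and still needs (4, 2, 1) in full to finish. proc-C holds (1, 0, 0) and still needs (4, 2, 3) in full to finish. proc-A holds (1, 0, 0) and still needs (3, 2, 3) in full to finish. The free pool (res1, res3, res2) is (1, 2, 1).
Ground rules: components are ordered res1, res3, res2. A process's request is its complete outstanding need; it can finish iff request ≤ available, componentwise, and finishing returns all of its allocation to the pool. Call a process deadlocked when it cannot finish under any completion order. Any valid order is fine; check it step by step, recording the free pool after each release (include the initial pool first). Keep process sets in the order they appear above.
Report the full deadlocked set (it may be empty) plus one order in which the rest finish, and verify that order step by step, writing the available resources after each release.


Nothing here is deadlocked.
Key observation: proc-G leads a chain of completions in which each release enables another process.
The rest can finish in the order proc-G, proc-E, proc-B, proc-A, proc-D, proc-C. Check, step by step:
  pool = (1, 2, 1)
  run proc-G (needs (1, 2, 1), free (1, 2, 1)); after release of (3, 2, 0) the pool is (4, 4, 1)
  run proc-E (needs (4, 2, 1), free (4, 4, 1)); after release of (2, 0, 1) the pool is (6, 4, 2)
  run proc-B (needs (6, 4, 0), free (6, 4, 2)); after release of (3, 2, 2) the pool is (9, 6, 4)
  run proc-A (needs (3, 2, 3), free (9, 6, 4)); after release of (1, 0, 0) the pool is (10, 6, 4)
  run proc-D (needs (3, 3, 3), free (10, 6, 4)); after release of (1, 2, 1) the pool is (11, 8, 5)
  run proc-C (needs (4, 2, 3), free (11, 8, 5)); after release of (1, 0, 0) the pool is (12, 8, 5)


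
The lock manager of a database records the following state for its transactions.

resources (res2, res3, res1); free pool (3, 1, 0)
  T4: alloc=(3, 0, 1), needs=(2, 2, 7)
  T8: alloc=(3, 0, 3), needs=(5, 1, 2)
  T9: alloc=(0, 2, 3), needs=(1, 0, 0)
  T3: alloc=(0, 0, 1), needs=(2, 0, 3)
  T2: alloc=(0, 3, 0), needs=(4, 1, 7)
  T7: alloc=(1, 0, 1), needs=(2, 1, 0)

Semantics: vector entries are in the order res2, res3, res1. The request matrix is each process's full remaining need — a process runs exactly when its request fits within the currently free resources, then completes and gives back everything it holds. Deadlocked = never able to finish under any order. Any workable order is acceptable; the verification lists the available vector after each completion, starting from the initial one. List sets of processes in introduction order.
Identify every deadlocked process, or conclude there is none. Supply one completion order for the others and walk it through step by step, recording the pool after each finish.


The deadlocked set is T4, T8 and T2.
Key observation: after T9, T3, T7 the pool peaks at (4, 3, 5), and each blocked process is short somewhere: T4 on res1; T8 on res2; T2 on res1.
The rest can finish in the order T9, T3, T7. Step-by-step check:
  pool = (3, 1, 0)
  run T9 (needs (1, 0, 0), free (3, 1, 0)); after release of (0, 2, 3) the pool is (3, 3, 3)
  run T3 (needs (2, 0, 3), free (3, 3, 3)); after release of (0, 0, 1) the pool is (3, 3, 4)
  run T7 (needs (2, 1, 0), free (3, 3, 4)); after release of (1, 0, 1) the pool is (4, 3, 5)
The blocked processes can never fit:
  T4 still needs (2, 2, 7) but only (4, 3, 5) is free — short on res1
  T8 still needs (5, 1, 2) but only (4, 3, 5) is free — short on res2
  T2 still needs (4, 1, 7) but only (4, 3, 5) is free — short on res1


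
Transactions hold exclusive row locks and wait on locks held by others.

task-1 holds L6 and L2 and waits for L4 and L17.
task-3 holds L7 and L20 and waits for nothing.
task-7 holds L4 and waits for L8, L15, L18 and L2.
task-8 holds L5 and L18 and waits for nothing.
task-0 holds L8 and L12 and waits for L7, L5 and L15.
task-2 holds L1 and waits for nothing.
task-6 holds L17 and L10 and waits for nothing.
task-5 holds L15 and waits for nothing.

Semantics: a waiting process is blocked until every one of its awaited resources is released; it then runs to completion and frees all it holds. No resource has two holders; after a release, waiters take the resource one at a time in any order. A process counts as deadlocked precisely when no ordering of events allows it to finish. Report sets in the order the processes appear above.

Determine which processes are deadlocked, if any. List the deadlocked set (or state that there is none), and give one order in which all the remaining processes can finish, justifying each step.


The deadlocked set is task-1 and task-7.
Key observation: nobody on the ring task-1 -> task-7 -> task-1 can start until another member finishes, which never happens; no other process is dragged down with it.
One completion order for the rest: task-8, task-3, task-5, task-2, task-6, task-0.
Verifying each step:
  task-8: no waits; runs immediately, freeing L5 and L18
  task-3: no waits; runs immediately, freeing L7 and L20
  task-5: no waits; runs immediately, freeing L15
  task-2: no waits; runs immediately, freeing L1
  task-6: no waits; runs immediately, freeing L17 and L10
  run task-0 (all its waits — L7, L5 and L15 — are resolved); releases L8 and L12


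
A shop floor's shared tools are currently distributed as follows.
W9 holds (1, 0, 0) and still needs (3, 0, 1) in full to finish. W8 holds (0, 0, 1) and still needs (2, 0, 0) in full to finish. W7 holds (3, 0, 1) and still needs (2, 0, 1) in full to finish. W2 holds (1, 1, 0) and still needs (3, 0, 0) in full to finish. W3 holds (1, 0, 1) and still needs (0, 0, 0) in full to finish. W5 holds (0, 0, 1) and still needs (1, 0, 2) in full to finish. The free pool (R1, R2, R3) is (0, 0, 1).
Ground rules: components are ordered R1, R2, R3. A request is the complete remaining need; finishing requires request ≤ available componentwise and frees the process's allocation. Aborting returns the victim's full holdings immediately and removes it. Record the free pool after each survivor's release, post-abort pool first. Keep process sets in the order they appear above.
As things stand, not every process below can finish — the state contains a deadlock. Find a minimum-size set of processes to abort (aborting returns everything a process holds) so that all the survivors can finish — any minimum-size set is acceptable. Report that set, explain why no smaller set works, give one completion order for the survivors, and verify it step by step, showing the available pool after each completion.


The answer: abort W7.
Key observation: the returned (3, 0, 1) from W7 is what brings W2 — unrunnable before, under any order — into play at step 1.
No smaller set exists: with zero aborts the deadlock remains.
Survivors finish in the order: W2, W5, W8, W3, W9. Walking it through (pool after the aborts first):
  pool = (3, 0, 2)
  W2: need (3, 0, 0) fits (3, 0, 2); releases (1, 1, 0), pool now (4, 1, 2)
  W5: need (1, 0, 2) fits (4, 1, 2); releases (0, 0, 1), pool now (4, 1, 3)
  W8: need (2, 0, 0) fits (4, 1, 3); releases (0, 0, 1), pool now (4, 1, 4)
  W3: need (0, 0, 0) fits (4, 1, 4); releases (1, 0, 1), pool now (5, 1, 5)
  W9: need (3, 0, 1) fits (5, 1, 5); releases (1, 0, 0), pool now (6, 1, 5)


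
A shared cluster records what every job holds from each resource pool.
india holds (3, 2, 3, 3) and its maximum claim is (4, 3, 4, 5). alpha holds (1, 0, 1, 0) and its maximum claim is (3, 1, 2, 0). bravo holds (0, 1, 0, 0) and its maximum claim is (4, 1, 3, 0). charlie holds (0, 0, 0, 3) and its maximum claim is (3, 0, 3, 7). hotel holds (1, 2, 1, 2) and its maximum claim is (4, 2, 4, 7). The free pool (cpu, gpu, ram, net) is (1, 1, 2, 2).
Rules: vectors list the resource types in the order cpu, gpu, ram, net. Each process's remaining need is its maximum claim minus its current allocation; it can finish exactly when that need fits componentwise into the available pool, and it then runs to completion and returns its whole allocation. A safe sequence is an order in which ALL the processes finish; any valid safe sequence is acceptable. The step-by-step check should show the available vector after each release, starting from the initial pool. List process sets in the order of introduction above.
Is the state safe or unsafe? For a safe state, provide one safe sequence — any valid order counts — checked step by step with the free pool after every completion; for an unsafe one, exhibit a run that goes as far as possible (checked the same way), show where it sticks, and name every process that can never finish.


SAFE, for example via the order india, bravo, alpha, hotel, charlie.
Key observation: india marks the first exact bind of the order: its need (1, 1, 1, 2) fits the free (1, 1, 2, 2) with zero slack on a requested resource.
Check, step by step:
  pool = (1, 1, 2, 2)
  run india (needs (1, 1, 1, 2), free (1, 1, 2, 2)); after release of (3, 2, 3, 3) the pool is (4, 3, 5, 5)
  run bravo (needs (4, 0, 3, 0), free (4, 3, 5, 5)); after release of (0, 1, 0, 0) the pool is (4, 4, 5, 5)
  run alpha (needs (2, 1, 1, 0), free (4, 4, 5, 5)); after release of (1, 0, 1, 0) the pool is (5, 4, 6, 5)
  run hotel (needs (3, 0, 3, 5), free (5, 4, 6, 5)); after release of (1, 2, 1, 2) the pool is (6, 6, 7, 7)
  run charlie (needs (3, 0, 3, 4), free (6, 6, 7, 7)); after release of (0, 0, 0, 3) the pool is (6, 6, 7, 10)


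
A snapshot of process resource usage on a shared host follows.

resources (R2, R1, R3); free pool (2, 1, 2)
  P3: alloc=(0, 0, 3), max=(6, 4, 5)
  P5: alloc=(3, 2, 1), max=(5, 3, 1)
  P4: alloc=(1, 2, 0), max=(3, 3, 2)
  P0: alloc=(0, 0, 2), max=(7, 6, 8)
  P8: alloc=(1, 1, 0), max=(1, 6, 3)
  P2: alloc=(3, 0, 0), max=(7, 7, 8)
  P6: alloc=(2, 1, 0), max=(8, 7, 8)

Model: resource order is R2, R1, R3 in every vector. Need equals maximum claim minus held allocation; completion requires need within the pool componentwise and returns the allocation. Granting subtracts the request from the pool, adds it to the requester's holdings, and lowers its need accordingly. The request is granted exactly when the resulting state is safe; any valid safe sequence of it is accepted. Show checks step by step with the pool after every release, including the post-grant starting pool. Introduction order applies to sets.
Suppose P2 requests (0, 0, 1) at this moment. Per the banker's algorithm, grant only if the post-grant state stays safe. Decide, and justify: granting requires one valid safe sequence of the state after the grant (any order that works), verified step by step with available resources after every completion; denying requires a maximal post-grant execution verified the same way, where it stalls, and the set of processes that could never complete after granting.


DENY. Granting would leave the state unsafe.
Key observation: P5, P4, P3, P8 can finish, but then (7, 6, 5) is all there is, and the blocked group's R3 demands exceed it.
Pretend the grant happened; the run P5, P4, P3, P8 goes as far as possible. Walking it through:
  pool = (2, 1, 1)
  run P5 (needs (2, 1, 0), free (2, 1, 1)); after release of (3, 2, 1) the pool is (5, 3, 2)
  run P4 (needs (2, 1, 2), free (5, 3, 2)); after release of (1, 2, 0) the pool is (6, 5, 2)
  run P3 (needs (6, 4, 2), free (6, 5, 2)); after release of (0, 0, 3) the pool is (6, 5, 5)
  run P8 (needs (0, 5, 3), free (6, 5, 5)); after release of (1, 1, 0) the pool is (7, 6, 5)
  blocked: P0 wants (7, 6, 6), pool (7, 6, 5) — not enough R3
  blocked: P2 wants (4, 7, 7), pool (7, 6, 5) — not enough R1 and R3
  blocked: P6 wants (6, 6, 8), pool (7, 6, 5) — not enough R3
Processes that could never finish after the grant: P0, P2 and P6.


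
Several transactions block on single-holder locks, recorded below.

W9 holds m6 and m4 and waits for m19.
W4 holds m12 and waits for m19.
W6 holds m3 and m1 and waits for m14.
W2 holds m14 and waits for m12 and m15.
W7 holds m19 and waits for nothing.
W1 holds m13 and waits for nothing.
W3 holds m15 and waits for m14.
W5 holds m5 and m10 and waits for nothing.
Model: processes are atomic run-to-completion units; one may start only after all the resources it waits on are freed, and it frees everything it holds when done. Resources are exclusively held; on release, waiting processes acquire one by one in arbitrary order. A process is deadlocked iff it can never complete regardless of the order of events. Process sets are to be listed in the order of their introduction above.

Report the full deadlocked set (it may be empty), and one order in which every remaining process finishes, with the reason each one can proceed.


Deadlocked: W6, W2 and W3.
Key observation: the wait chain closes on itself along W2 -> W3 -> W2; W6 waits into the deadlock from upstream.
The rest can finish in the order W7, W9, W1, W5, W4.
Verifying each step:
  run W7 (it waits on nothing); releases m19
  W9: everything it awaited (m19) is free; runs, freeing m6 and m4
  run W1 (it waits on nothing); releases m13
  run W5 (it waits on nothing); releases m5 and m10
  W4: everything it awaited (m19) is free; runs, freeing m12


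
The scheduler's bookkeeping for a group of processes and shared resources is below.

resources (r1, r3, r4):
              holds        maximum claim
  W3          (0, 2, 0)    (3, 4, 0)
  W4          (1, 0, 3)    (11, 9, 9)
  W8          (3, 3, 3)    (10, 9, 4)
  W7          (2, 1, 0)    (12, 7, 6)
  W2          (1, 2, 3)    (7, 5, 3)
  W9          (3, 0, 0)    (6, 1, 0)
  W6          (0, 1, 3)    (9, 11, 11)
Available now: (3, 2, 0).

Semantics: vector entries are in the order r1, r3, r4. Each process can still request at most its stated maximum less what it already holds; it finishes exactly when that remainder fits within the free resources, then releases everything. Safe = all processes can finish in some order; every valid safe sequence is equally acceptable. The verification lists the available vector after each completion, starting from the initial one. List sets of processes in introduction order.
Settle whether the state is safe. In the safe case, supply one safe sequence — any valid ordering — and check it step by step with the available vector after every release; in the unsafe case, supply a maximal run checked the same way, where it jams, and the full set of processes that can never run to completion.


SAFE. One safe sequence: W9, W3, W2, W8, W4, W7, W6.
Key observation: W9 is the earliest step where a requested resource binds exactly: need (3, 1, 0), pool (3, 2, 0) at its turn.
Check, step by step:
  pool = (3, 2, 0)
  W9 needs (3, 1, 0) <= (3, 2, 0) -> finishes; pool += (3, 0, 0) = (6, 2, 0)
  W3 needs (3, 2, 0) <= (6, 2, 0) -> finishes; pool += (0, 2, 0) = (6, 4, 0)
  W2 needs (6, 3, 0) <= (6, 4, 0) -> finishes; pool += (1, 2, 3) = (7, 6, 3)
  W8 needs (7, 6, 1) <= (7, 6, 3) -> finishes; pool += (3, 3, 3) = (10, 9, 6)
  W4 needs (10, 9, 6) <= (10, 9, 6) -> finishes; pool += (1, 0, 3) = (11, 9, 9)
  W7 needs (10, 6, 6) <= (11, 9, 9) -> finishes; pool += (2, 1, 0) = (13, 10, 9)
  W6 needs (9, 10, 8) <= (13, 10, 9) -> finishes; pool += (0, 1, 3) = (13, 11, 12)


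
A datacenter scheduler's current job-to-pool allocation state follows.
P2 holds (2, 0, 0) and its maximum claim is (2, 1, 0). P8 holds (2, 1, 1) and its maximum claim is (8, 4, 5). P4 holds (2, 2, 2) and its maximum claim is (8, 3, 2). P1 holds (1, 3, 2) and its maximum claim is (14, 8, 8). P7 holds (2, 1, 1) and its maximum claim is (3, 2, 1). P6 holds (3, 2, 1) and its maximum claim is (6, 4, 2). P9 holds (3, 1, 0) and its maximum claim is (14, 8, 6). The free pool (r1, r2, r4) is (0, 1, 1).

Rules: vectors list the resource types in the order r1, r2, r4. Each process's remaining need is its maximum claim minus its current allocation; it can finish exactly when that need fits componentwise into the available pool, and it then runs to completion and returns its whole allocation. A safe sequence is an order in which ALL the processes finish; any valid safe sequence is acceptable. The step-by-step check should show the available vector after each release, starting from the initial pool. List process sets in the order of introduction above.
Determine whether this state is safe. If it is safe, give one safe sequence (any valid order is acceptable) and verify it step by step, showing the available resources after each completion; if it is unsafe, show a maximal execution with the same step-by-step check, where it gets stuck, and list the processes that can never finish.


SAFE. One safe sequence: P2, P7, P6, P4, P8, P9, P1.
Key observation: P2 is the earliest step where a requested resource binds exactly: need (0, 1, 0), pool (0, 1, 1) at its turn.
Verifying each step:
  pool = (0, 1, 1)
  P2: need (0, 1, 0) fits (0, 1, 1); releases (2, 0, 0), pool now (2, 1, 1)
  P7: need (1, 1, 0) fits (2, 1, 1); releases (2, 1, 1), pool now (4, 2, 2)
  P6: need (3, 2, 1) fits (4, 2, 2); releases (3, 2, 1), pool now (7, 4, 3)
  P4: need (6, 1, 0) fits (7, 4, 3); releases (2, 2, 2), pool now (9, 6, 5)
  P8: need (6, 3, 4) fits (9, 6, 5); releases (2, 1, 1), pool now (11, 7, 6)
  P9: need (11, 7, 6) fits (11, 7, 6); releases (3, 1, 0), pool now (14, 8, 6)
  P1: need (13, 5, 6) fits (14, 8, 6); releases (1, 3, 2), pool now (15, 11, 8)


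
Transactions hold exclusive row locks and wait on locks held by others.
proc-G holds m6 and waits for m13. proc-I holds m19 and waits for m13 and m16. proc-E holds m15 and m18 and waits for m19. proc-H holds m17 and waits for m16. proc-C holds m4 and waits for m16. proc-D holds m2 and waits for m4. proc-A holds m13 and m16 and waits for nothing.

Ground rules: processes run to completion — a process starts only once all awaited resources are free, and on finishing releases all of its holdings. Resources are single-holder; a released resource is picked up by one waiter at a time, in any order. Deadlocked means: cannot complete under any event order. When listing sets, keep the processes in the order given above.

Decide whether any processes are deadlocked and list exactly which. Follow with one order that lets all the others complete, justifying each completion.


Nothing here is deadlocked.
Key observation: all waits point, directly or indirectly, at processes that can finish, so nothing is permanently blocked.
The rest can finish in the order proc-A, proc-C, proc-H, proc-G, proc-I, proc-E, proc-D.
Step-by-step check:
  run proc-A (it waits on nothing); releases m13 and m16
  proc-C: everything it awaited (m16) is free; runs, freeing m4
  proc-H: everything it awaited (m16) is free; runs, freeing m17
  proc-G: everything it awaited (m13) is free; runs, freeing m6
  proc-I: everything it awaited (m13 and m16) is free; runs, freeing m19
  proc-E: everything it awaited (m19) is free; runs, freeing m15 and m18
  proc-D: everything it awaited (m4) is free; runs, freeing m2


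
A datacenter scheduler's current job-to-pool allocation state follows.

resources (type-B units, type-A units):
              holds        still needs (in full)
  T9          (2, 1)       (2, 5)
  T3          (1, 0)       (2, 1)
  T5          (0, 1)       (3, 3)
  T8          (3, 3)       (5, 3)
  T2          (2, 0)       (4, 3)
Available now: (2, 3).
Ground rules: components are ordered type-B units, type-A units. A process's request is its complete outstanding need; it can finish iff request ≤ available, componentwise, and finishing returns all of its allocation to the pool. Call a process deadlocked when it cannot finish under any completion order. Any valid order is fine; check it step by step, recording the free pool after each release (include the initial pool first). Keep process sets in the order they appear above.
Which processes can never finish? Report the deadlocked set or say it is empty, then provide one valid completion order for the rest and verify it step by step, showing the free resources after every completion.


Deadlocked: T9, T8 and T2.
Key observation: after T3, T5 the pool peaks at (3, 4), and each blocked process is short somewhere: T9 on type-A units; T8 on type-B units; T2 on type-B units.
The rest can finish in the order T3, T5. Verifying each step:
  pool = (2, 3)
  T3: need (2, 1) fits (2, 3); releases (1, 0), pool now (3, 3)
  T5: need (3, 3) fits (3, 3); releases (0, 1), pool now (3, 4)
None of the blocked processes ever fits:
  T9 still needs (2, 5) but only (3, 4) is free — short on type-A units
  T8 still needs (5, 3) but only (3, 4) is free — short on type-B units
  T2 still needs (4, 3) but only (3, 4) is free — short on type-B units


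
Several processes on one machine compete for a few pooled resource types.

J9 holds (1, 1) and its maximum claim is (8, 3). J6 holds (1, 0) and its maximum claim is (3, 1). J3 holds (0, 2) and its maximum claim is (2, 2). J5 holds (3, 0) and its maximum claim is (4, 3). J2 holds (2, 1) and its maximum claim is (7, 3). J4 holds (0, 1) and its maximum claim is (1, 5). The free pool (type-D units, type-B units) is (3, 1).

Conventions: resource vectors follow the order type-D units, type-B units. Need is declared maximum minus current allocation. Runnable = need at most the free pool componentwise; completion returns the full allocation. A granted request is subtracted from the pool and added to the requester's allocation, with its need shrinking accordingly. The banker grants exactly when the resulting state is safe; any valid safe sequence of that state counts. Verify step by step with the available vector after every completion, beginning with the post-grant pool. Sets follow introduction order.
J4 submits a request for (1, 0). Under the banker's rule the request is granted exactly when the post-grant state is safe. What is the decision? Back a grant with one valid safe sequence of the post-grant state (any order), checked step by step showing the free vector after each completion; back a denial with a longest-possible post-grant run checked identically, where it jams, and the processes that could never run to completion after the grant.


GRANT — the state after the grant stays safe, e.g. via J3, J5, J2, J9, J4, J6.
Key observation: post-grant, (2, 1) remains, and an order beginning with J3 completes everyone.
Check on the post-grant state, step by step:
  pool = (2, 1)
  run J3 (needs (2, 0), free (2, 1)); after release of (0, 2) the pool is (2, 3)
  run J5 (needs (1, 3), free (2, 3)); after release of (3, 0) the pool is (5, 3)
  run J2 (needs (5, 2), free (5, 3)); after release of (2, 1) the pool is (7, 4)
  run J9 (needs (7, 2), free (7, 4)); after release of (1, 1) the pool is (8, 5)
  run J4 (needs (0, 4), free (8, 5)); after release of (1, 1) the pool is (9, 6)
  run J6 (needs (2, 1), free (9, 6)); after release of (1, 0) the pool is (10, 6)


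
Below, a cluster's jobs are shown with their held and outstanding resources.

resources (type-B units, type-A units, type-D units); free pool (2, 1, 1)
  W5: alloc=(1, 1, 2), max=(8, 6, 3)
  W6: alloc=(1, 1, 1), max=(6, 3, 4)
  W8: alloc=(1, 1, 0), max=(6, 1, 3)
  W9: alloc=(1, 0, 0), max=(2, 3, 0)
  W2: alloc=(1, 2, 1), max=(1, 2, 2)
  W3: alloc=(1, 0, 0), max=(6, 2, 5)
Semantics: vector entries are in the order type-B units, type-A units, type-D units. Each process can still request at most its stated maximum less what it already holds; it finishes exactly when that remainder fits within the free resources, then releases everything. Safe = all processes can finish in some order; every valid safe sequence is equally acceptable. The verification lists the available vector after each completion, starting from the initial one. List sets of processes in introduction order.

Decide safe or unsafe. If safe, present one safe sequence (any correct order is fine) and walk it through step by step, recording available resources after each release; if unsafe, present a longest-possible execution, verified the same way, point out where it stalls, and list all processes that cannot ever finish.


The state is UNSAFE.
Key observation: after W2, W9 complete, (4, 3, 2) is the best the pool ever gets, yet each leftover process wants more type-B units.
Going as far as possible: W2, W9; after that, nothing fits. Step-by-step check:
  pool = (2, 1, 1)
  run W2 (needs (0, 0, 1), free (2, 1, 1)); after release of (1, 2, 1) the pool is (3, 3, 2)
  run W9 (needs (1, 3, 0), free (3, 3, 2)); after release of (1, 0, 0) the pool is (4, 3, 2)
  blocked: W5 wants (7, 5, 1), pool (4, 3, 2) — not enough type-B units and type-A units
  blocked: W6 wants (5, 2, 3), pool (4, 3, 2) — not enough type-B units and type-D units
  blocked: W8 wants (5, 0, 3), pool (4, 3, 2) — not enough type-B units and type-D units
  blocked: W3 wants (5, 2, 5), pool (4, 3, 2) — not enough type-B units and type-D units
Never able to finish: W5, W6, W8 and W3.


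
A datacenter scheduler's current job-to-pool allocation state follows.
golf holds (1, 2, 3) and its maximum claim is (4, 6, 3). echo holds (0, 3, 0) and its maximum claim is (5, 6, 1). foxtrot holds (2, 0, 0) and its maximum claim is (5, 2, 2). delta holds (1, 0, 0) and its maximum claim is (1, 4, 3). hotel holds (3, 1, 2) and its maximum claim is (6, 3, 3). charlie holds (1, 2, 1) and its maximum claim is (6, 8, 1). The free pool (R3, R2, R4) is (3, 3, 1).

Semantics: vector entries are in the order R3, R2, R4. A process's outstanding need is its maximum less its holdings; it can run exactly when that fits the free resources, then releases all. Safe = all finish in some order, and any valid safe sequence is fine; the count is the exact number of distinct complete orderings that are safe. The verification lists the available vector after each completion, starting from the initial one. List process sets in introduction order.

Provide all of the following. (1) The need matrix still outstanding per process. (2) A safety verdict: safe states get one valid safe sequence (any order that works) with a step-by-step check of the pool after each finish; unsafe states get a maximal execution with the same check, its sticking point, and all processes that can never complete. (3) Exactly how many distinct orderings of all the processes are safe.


(1) Outstanding need per process (order R3, R2, R4):
  golf: (3, 4, 0)
  echo: (5, 3, 1)
  foxtrot: (3, 2, 2)
  delta: (0, 4, 3)
  hotel: (3, 2, 1)
  charlie: (5, 6, 0)
(2) SAFE, for example via the order hotel, foxtrot, echo, delta, golf, charlie.
Key observation: at hotel the run first touches a limit — (3, 2, 1) against (3, 3, 1), exact on a resource it actually requests.
Walking it through:
  pool = (3, 3, 1)
  run hotel (needs (3, 2, 1), free (3, 3, 1)); after release of (3, 1, 2) the pool is (6, 4, 3)
  run foxtrot (needs (3, 2, 2), free (6, 4, 3)); after release of (2, 0, 0) the pool is (8, 4, 3)
  run echo (needs (5, 3, 1), free (8, 4, 3)); after release of (0, 3, 0) the pool is (8, 7, 3)
  run delta (needs (0, 4, 3), free (8, 7, 3)); after release of (1, 0, 0) the pool is (9, 7, 3)
  run golf (needs (3, 4, 0), free (9, 7, 3)); after release of (1, 2, 3) the pool is (10, 9, 6)
  run charlie (needs (5, 6, 0), free (10, 9, 6)); after release of (1, 2, 1) the pool is (11, 11, 7)
(3) Precisely 80 of the possible complete orderings are safe sequences.


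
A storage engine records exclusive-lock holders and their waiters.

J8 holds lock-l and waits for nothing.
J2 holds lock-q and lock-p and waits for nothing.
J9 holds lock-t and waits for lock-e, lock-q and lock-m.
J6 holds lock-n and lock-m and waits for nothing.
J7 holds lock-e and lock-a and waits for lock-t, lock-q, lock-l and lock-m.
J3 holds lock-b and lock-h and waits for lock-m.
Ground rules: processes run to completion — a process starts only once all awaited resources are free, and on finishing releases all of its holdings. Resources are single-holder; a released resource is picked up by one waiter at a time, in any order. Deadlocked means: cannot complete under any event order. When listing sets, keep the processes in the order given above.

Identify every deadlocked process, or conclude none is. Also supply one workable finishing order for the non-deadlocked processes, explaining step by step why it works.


Deadlocked: J9 and J7.
Key observation: the knot is the closed ring of waits J9 -> J7 -> J9; no other process is dragged down with it.
One completion order for the rest: J8, J6, J3, J2.
Walking it through:
  run J8 (it waits on nothing); releases lock-l
  run J6 (it waits on nothing); releases lock-n and lock-m
  J3: everything it awaited (lock-m) is free; runs, freeing lock-b and lock-h
  run J2 (it waits on nothing); releases lock-q and lock-p


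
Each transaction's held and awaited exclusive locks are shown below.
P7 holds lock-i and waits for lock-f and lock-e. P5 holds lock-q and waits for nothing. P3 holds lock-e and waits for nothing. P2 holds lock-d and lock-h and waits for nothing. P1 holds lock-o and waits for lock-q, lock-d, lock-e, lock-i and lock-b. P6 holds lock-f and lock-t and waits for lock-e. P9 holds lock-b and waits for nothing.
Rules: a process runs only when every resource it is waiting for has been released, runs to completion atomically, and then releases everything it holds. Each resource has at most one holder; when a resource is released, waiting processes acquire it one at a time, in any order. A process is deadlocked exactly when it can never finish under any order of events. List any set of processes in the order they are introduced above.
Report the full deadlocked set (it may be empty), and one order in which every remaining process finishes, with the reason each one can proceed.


No process is deadlocked.
Key observation: there is no circular wait here — follow any chain and it reaches a process that is free to run now.
The rest can finish in the order P3, P2, P9, P6, P7, P5, P1.
Step-by-step check:
  run P3 (it waits on nothing); releases lock-e
  run P2 (it waits on nothing); releases lock-d and lock-h
  run P9 (it waits on nothing); releases lock-b
  run P6 (all its waits — lock-e — are resolved); releases lock-f and lock-t
  run P7 (all its waits — lock-f and lock-e — are resolved); releases lock-i
  run P5 (it waits on nothing); releases lock-q
  run P1 (all its waits — lock-q, lock-d, lock-e, lock-i and lock-b — are resolved); releases lock-o
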